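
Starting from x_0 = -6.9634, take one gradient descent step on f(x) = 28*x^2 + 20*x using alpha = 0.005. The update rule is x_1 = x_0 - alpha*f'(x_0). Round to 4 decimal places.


We compute the gradient at x_0 and apply the update.
f'(x) = 56*x + 20
f'(-6.9634) = 56*-6.9634 + 20 = -369.9504
x_1 = -6.9634 - 0.005*-369.9504 = -5.1136


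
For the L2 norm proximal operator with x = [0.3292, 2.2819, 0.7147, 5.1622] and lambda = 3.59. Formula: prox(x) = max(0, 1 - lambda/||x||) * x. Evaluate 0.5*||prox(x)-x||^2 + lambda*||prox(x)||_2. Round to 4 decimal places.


Step 1: Compute ||x||.
||x|| = 5.6986
Step 2: Compute scaling factor.
scale = max(0, 1 - 3.59/5.6986) = 0.37
Step 3: prox(x) = [0.1218, 0.8444, 0.2645, 1.9101]
||prox(x)|| = 2.1086
Step 4: Proximal objective.
0.5*||prox-x||^2 = 6.4441
lambda*||prox|| = 7.5699
Total = 14.0141


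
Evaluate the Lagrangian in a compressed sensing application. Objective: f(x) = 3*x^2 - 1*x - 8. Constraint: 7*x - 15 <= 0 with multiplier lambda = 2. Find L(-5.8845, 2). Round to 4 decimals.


Step 1: Evaluate f(x).
f(-5.8845) = 3*(-5.8845)^2 - 1*(-5.8845) - 8 = 101.7665
Step 2: Evaluate g(x).
g(-5.8845) = 7*-5.8845 - 15 = -56.1915
Step 3: Compute Lagrangian.
L = 101.7665 + 2*-56.1915 = -10.6165


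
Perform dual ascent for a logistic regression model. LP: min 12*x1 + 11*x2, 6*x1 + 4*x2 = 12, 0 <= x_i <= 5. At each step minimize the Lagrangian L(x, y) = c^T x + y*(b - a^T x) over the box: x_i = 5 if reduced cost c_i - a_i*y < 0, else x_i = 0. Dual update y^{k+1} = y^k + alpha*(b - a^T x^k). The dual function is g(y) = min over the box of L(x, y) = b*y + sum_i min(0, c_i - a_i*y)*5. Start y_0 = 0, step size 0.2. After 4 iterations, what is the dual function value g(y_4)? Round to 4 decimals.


Dual ascent for LP: min 12*x1 + 11*x2, 6*x1 + 4*x2 = 12, 0 <= x_i <= 5
Step 1: y^k = 0.0, reduced costs: (12.0, 11.0)
  x^k = (0.0, 0.0), subgradient = b - a^T x = 12.0
  y^{k+1} = 0.0 + 0.2*12.0 = 2.4
Step 2: y^k = 2.4, reduced costs: (-2.4, 1.4)
  x^k = (5.0, 0.0), subgradient = b - a^T x = -18.0
  y^{k+1} = 2.4 + 0.2*-18.0 = -1.2
Step 3: y^k = -1.2, reduced costs: (19.2, 15.8)
  x^k = (0.0, 0.0), subgradient = b - a^T x = 12.0
  y^{k+1} = -1.2 + 0.2*12.0 = 1.2
Step 4: y^k = 1.2, reduced costs: (4.8, 6.2)
  x^k = (0.0, 0.0), subgradient = b - a^T x = 12.0
  y^{k+1} = 1.2 + 0.2*12.0 = 3.6
Dual objective at y_4 = 3.6: reduced costs (-9.6, -3.4), box minimizer x = (5.0, 5.0)
g(y_4) = b*y + (c1 - a1*y)*x1 + (c2 - a2*y)*x2 = 12*3.6 + (-9.6)*5.0 + (-3.4)*5.0 = 43.2 - 48.0 - 17.0 = -21.8


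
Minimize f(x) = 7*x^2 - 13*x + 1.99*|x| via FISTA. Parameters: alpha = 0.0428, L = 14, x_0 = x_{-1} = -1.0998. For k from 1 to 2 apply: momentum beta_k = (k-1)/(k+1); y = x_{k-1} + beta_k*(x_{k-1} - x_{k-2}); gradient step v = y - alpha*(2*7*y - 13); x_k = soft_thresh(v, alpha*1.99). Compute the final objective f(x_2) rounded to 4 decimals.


FISTA on f(x) = 7*x^2 - 13*x + 1.99*|x|
L = 14, alpha = 0.0428
Iteration 1: beta = 0.0, y = -1.0998 + 0.0*(-1.0998 + 1.0998) = -1.0998
  grad(y) = -28.3972, v = y - alpha*grad = 0.1156
  prox(v) = soft_thresh(0.1156, 0.0852) = 0.0304
Iteration 2: beta = 0.3333, y = 0.0304 + 0.3333*(0.0304 + 1.0998) = 0.4072
  grad(y) = -7.2996, v = y - alpha*grad = 0.7196
  prox(v) = soft_thresh(0.7196, 0.0852) = 0.6344
f(x_2) = 7*0.6344^2 - 13*0.6344 + 1.99*|0.6344| = -4.1675


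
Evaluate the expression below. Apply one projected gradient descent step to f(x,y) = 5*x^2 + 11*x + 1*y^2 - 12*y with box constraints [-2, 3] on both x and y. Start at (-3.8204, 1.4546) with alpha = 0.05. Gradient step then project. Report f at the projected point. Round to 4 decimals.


Step 1: Compute gradient at (-3.8204, 1.4546).
grad_x = 2*5*-3.8204 + 11 = -27.204
grad_y = 2*1*1.4546 - 12 = -9.0908
Step 2: Gradient step.
x_raw = -3.8204 - 0.05*-27.204 = -2.4602
y_raw = 1.4546 - 0.05*-9.0908 = 1.9091
Step 3: Project onto [-2, 3].
x_proj = clip(-2.4602) = -2.0
y_proj = clip(1.9091) = 1.9091
Step 4: Evaluate f.
f(-2.0, 1.9091) = -21.2649


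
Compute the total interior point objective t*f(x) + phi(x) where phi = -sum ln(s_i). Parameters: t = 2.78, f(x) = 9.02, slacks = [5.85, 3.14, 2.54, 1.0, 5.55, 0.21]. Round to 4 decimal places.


Step 1: Compute log-barrier.
ln values: [1.7664, 1.1442, 0.9322, 0.0, 1.7138, -1.5606]
phi = -(1.7664 + 1.1442 + 0.9322 + 0.0 + 1.7138 - 1.5606) = -3.996
Step 2: Compute augmented objective.
t*f(x) = 2.78*9.02 = 25.0756
Total = 25.0756 - 3.996 = 21.0796


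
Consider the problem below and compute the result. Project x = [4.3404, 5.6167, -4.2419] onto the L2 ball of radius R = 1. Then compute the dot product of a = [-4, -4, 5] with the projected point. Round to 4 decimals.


Step 1: Compute ||x|| (intermediates to 6 decimals).
||x|| = sqrt(4.3404^2 + 5.6167^2 + (-4.2419)^2) = 8.269226
Step 2: Project.
Since ||x|| > R, scale = R/||x|| = 1/8.269226 = 0.12093, proj(x) = scale * x
proj(x) = [0.524885, 0.679228, -0.512973]
Step 3: Dot product.
a^T * proj(x) = -4*0.524885 - 4*0.679228 + 5*(-0.512973) = -7.3813


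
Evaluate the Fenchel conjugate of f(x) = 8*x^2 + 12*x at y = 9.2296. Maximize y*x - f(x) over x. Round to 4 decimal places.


f*(y) = sup_x {y*x - a*x^2 - b*x} = sup_x {(y-b)*x - a*x^2}
FOC: (y - b) - 2a*x = 0 => x* = (y - b)/(2a)
x* = (9.2296 - 12)/(2*8) = -0.1732
f*(9.2296) = (y-b)^2/(4a) = (9.2296 - 12)^2/(4*8)
= 7.6751/32 = 0.2398


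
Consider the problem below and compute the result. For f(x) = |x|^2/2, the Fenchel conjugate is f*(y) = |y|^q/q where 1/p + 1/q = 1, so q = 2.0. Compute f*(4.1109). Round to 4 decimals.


The conjugate exponent q satisfies 1/p + 1/q = 1.
p = 2, so q = 2/(2 - 1) = 2.0
|y|^q = 4.1109^2.0 = 16.8995
f*(4.1109) = 16.8995 / 2.0 = 8.4497


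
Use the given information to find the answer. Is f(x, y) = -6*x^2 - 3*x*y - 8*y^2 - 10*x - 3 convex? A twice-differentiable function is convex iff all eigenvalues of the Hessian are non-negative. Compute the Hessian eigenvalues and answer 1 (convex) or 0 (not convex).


The Hessian of f(x,y) = -6*x^2 - 3*x*y - 8*y^2 - 10*x - 3 is:
H = [[-12, -3], [-3, -16]]
Trace = -12 - 16 = -28
Determinant = -12*-16 - (-3)^2 = 183
Discriminant = (-28)^2 - 4*183 = 52.0
Eigenvalues: lambda_1 = -17.6056, lambda_2 = -10.3944
The function is not convex.

0


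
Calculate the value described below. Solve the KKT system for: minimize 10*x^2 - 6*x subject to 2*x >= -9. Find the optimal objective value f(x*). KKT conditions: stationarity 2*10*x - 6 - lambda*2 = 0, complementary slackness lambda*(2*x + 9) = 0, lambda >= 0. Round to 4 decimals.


Step 1: Try lambda = 0 (constraint inactive).
Stationarity: 2*10*x - 6 = 0
x* = 6/(2*10) = 0.3
Check constraint: 2*0.3 = 0.6 >= -9 -- satisfied.
Step 2: Compute optimal value.
f(x*) = 10*0.3^2 - 6*0.3 = -0.9


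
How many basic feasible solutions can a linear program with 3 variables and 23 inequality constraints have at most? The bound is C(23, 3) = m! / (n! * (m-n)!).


Each vertex corresponds to some choice of n active constraints out of m, so the number of vertices is at most C(m, n) = m! / (n!(m-n)!).
m = 23, n = 3
Numerator: 23 * 22 * 21
Denominator: 3! = 6
C(23, 3) = 1771


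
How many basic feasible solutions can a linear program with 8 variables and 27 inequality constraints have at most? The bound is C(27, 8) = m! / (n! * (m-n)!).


Each vertex corresponds to some choice of n active constraints out of m, so the number of vertices is at most C(m, n) = m! / (n!(m-n)!).
m = 27, n = 8
Numerator: 27 * 26 * 25 * 24 * 23 * 22 * 21 * 20
Denominator: 8! = 40320
C(27, 8) = 2220075


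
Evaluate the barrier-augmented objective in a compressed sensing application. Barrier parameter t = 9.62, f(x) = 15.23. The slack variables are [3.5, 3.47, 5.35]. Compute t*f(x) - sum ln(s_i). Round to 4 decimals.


Step 1: Compute log-barrier.
ln values: [1.2528, 1.2442, 1.6771]
phi = -(1.2528 + 1.2442 + 1.6771) = -4.174
Step 2: Compute augmented objective.
t*f(x) = 9.62*15.23 = 146.5126
Total = 146.5126 - 4.174 = 142.3386


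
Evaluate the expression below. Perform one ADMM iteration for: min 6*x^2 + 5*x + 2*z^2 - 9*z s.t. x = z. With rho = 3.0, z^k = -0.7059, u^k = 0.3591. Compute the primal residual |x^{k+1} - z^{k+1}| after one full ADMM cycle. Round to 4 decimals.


ADMM iteration with rho = 3.0, z^k = -0.7059, u^k = 0.3591
Step 1: x-update.
Minimize 6*x^2 + 5*x + (3.0/2)*(x + 0.7059 + 0.3591)^2
FOC: (2*6 + 3.0)*x = -5 + 3.0*(-0.7059 - 0.3591)
x^{k+1} = -0.5463
Step 2: z-update.
Minimize 2*z^2 - 9*z + (3.0/2)*(-0.5463 - z + 0.3591)^2
FOC: (2*2 + 3.0)*z = 9 + 3.0*(-0.5463 + 0.3591)
z^{k+1} = 1.2055
Step 3: u-update.
u^{k+1} = 0.3591 - 0.5463 - 1.2055 = -1.3927
Step 4: Primal residual = |-0.5463 - 1.2055| = 1.7518


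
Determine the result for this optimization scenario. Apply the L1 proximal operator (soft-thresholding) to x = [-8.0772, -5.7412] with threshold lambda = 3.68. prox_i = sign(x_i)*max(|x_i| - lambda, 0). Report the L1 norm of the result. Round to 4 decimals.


Soft-thresholding with lambda = 3.68:
prox(-8.0772) = sign(-8.0772)*max(|-8.0772| - 3.68, 0) = -4.3972
prox(-5.7412) = sign(-5.7412)*max(|-5.7412| - 3.68, 0) = -2.0612
prox(x) = [-4.3972, -2.0612]
||prox(x)||_1 = 4.3972 + 2.0612 = 6.4584


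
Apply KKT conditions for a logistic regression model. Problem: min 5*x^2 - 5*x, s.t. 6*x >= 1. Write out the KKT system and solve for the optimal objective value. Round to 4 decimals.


Step 1: Try lambda = 0 (constraint inactive).
Stationarity: 2*5*x - 5 = 0
x* = 5/(2*5) = 0.5
Check constraint: 6*0.5 = 3.0 >= 1 -- satisfied.
Step 2: Compute optimal value.
f(x*) = 5*0.5^2 - 5*0.5 = -1.25


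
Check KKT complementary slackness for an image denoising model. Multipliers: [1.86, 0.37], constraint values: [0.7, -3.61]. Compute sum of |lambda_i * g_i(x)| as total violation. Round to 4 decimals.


KKT complementary slackness check:
lambda_1 * g_1 = 1.86 * 0.7 = 1.302
lambda_2 * g_2 = 0.37 * -3.61 = -1.3357
Total violation = 1.302 + 1.3357 = 2.6377


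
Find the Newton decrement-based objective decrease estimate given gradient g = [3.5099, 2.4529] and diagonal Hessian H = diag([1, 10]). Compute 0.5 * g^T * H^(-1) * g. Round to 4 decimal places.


Step 1: H is diagonal, so H^(-1) * g = [3.5099, 0.2453].
Step 2: g^T H^(-1) g = sum_i g_i^2 / H_ii
  = (3.5099)^2/1 + (2.4529)^2/10
  = 12.3194 + 0.6017 = 12.9211
Step 3: Objective decrease = 0.5 * g^T H^(-1) g = 6.4605


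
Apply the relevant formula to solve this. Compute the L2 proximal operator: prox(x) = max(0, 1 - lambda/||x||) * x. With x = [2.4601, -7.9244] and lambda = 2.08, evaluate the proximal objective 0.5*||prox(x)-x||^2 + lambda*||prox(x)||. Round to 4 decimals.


Step 1: Compute ||x||.
||x|| = 8.2975
Step 2: Compute scaling factor.
scale = max(0, 1 - 2.08/8.2975) = 0.7493
Step 3: prox(x) = [1.8434, -5.9379]
||prox(x)|| = 6.2175
Step 4: Proximal objective.
0.5*||prox-x||^2 = 2.1632
lambda*||prox|| = 12.9324
Total = 15.0956


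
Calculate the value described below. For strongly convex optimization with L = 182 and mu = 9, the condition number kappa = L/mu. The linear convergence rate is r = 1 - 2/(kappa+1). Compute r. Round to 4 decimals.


Step 1: Compute the condition number.
kappa = L/mu = 182/9 = 20.2222
Step 2: Compute the convergence rate.
r = 1 - 2/(kappa + 1) = 1 - 2*mu/(L + mu) = (L - mu)/(L + mu) = 173/191 = 0.9058


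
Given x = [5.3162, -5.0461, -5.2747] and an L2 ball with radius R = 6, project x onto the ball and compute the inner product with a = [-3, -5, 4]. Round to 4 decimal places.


Step 1: Compute ||x|| (intermediates to 6 decimals).
||x|| = sqrt(5.3162^2 + (-5.0461)^2 + (-5.2747)^2) = 9.030369
Step 2: Project.
Since ||x|| > R, scale = R/||x|| = 6/9.030369 = 0.664425, proj(x) = scale * x
proj(x) = [3.532216, -3.352755, -3.504643]
Step 3: Dot product.
a^T * proj(x) = -3*3.532216 - 5*(-3.352755) + 4*(-3.504643) = -7.8514


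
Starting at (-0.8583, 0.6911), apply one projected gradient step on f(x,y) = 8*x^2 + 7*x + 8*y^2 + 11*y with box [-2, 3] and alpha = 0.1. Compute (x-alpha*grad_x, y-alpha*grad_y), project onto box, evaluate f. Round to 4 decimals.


Step 1: Compute gradient at (-0.8583, 0.6911).
grad_x = 2*8*-0.8583 + 7 = -6.7328
grad_y = 2*8*0.6911 + 11 = 22.0576
Step 2: Gradient step.
x_raw = -0.8583 - 0.1*-6.7328 = -0.185
y_raw = 0.6911 - 0.1*22.0576 = -1.5147
Step 3: Project onto [-2, 3].
x_proj = clip(-0.185) = -0.185
y_proj = clip(-1.5147) = -1.5147
Step 4: Evaluate f.
f(-0.185, -1.5147) = 0.671


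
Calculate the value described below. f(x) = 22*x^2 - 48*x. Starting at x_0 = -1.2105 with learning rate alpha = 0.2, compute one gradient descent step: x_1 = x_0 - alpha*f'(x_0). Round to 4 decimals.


We compute the gradient at x_0 and apply the update.
f'(x) = 44*x - 48
f'(-1.2105) = 44*-1.2105 - 48 = -101.262
x_1 = -1.2105 - 0.2*-101.262 = 19.0419


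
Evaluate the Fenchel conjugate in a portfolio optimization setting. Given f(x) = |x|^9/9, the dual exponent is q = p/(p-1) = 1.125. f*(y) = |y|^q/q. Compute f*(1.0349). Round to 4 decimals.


The conjugate exponent q satisfies 1/p + 1/q = 1.
p = 9, so q = 9/(9 - 1) = 1.125
|y|^q = 1.0349^1.125 = 1.0393
f*(1.0349) = 1.0393 / 1.125 = 0.9239


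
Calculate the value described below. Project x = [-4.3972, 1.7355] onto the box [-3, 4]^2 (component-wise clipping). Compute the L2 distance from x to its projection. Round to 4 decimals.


Project each component onto [-3, 4].
clip(-4.3972) = -3.0, clip(1.7355) = 1.7355
Projection = [-3.0, 1.7355]
Squared diffs: [1.9522, 0.0]
Distance = sqrt(1.9522) = 1.3972


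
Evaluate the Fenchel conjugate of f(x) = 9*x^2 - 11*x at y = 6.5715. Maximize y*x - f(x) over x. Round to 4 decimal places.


f*(y) = sup_x {y*x - a*x^2 - b*x} = sup_x {(y-b)*x - a*x^2}
FOC: (y - b) - 2a*x = 0 => x* = (y - b)/(2a)
x* = (6.5715 + 11)/(2*9) = 0.9762
f*(6.5715) = (y-b)^2/(4a) = (6.5715 + 11)^2/(4*9)
= 308.7576/36 = 8.5766


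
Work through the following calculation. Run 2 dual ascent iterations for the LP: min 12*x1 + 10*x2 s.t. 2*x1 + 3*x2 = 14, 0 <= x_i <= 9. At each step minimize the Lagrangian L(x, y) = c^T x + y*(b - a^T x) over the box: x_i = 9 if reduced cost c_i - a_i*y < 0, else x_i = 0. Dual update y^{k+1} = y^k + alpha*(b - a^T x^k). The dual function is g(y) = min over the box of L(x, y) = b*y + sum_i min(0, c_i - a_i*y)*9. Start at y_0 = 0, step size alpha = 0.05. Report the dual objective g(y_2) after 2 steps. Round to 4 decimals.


Dual ascent for LP: min 12*x1 + 10*x2, 2*x1 + 3*x2 = 14, 0 <= x_i <= 9
Step 1: y^k = 0.0, reduced costs: (12.0, 10.0)
  x^k = (0.0, 0.0), subgradient = b - a^T x = 14.0
  y^{k+1} = 0.0 + 0.05*14.0 = 0.7
Step 2: y^k = 0.7, reduced costs: (10.6, 7.9)
  x^k = (0.0, 0.0), subgradient = b - a^T x = 14.0
  y^{k+1} = 0.7 + 0.05*14.0 = 1.4
Dual objective at y_2 = 1.4: reduced costs (9.2, 5.8), box minimizer x = (0.0, 0.0)
g(y_2) = b*y + (c1 - a1*y)*x1 + (c2 - a2*y)*x2 = 14*1.4 + 9.2*0.0 + 5.8*0.0 = 19.6 + 0.0 + 0.0 = 19.6


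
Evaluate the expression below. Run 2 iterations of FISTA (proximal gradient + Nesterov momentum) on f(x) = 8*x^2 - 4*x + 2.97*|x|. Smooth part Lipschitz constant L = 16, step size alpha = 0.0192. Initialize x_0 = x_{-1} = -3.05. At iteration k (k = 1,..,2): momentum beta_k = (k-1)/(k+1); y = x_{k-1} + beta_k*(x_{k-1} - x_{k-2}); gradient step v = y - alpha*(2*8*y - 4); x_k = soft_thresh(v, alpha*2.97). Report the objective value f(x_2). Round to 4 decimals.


FISTA on f(x) = 8*x^2 - 4*x + 2.97*|x|
L = 16, alpha = 0.0192
Iteration 1: beta = 0.0, y = -3.05 + 0.0*(-3.05 + 3.05) = -3.05
  grad(y) = -52.8, v = y - alpha*grad = -2.0362
  prox(v) = soft_thresh(-2.0362, 0.057) = -1.9792
Iteration 2: beta = 0.3333, y = -1.9792 + 0.3333*(-1.9792 + 3.05) = -1.6223
  grad(y) = -29.9566, v = y - alpha*grad = -1.0471
  prox(v) = soft_thresh(-1.0471, 0.057) = -0.9901
f(x_2) = 8*(-0.9901)^2 - 4*(-0.9901) + 2.97*|-0.9901| = 14.7433


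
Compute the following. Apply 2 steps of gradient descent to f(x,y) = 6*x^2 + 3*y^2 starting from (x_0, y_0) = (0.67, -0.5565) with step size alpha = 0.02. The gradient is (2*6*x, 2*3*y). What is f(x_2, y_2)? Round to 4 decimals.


Gradient descent on f(x,y) = 6*x^2 + 3*y^2.
Starting point: (0.67, -0.5565), alpha = 0.02
Step 1: grad_x = 2*6*0.67 = 8.04, grad_y = 2*3*-0.5565 = -3.339
  x_1 = 0.67 - 0.02*8.04 = 0.5092
  y_1 = -0.5565 - 0.02*-3.339 = -0.4897
Step 2: grad_x = 2*6*0.5092 = 6.1104, grad_y = 2*3*-0.4897 = -2.9383
  x_2 = 0.5092 - 0.02*6.1104 = 0.387
  y_2 = -0.4897 - 0.02*-2.9383 = -0.431
f(0.387, -0.431) = 6*0.387^2 + 3*(-0.431)^2 = 1.4557


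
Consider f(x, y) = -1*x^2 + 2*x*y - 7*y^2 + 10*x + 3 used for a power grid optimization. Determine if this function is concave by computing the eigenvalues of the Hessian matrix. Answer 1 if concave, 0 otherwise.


The Hessian of f(x,y) = -1*x^2 + 2*x*y - 7*y^2 + 10*x + 3 is:
H = [[-2, 2], [2, -14]]
Trace = -2 - 14 = -16
Determinant = -2*-14 - (2)^2 = 24
Discriminant = (-16)^2 - 4*24 = 160.0
Eigenvalues: lambda_1 = -14.3246, lambda_2 = -1.6754
The function is concave.

1


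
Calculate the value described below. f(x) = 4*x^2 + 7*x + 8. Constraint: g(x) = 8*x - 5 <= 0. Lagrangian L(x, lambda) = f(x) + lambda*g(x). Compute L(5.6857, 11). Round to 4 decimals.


Step 1: Evaluate f(x).
f(5.6857) = 4*5.6857^2 + 7*5.6857 + 8 = 177.1086
Step 2: Evaluate g(x).
g(5.6857) = 8*5.6857 - 5 = 40.4856
Step 3: Compute Lagrangian.
L = 177.1086 + 11*40.4856 = 622.4502


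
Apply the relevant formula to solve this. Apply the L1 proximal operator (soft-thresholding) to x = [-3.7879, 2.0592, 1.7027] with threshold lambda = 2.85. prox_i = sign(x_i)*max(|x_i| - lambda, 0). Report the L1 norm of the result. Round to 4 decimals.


Soft-thresholding with lambda = 2.85:
prox(-3.7879) = sign(-3.7879)*max(|-3.7879| - 2.85, 0) = -0.9379
prox(2.0592) = sign(2.0592)*max(|2.0592| - 2.85, 0) = 0.0
prox(1.7027) = sign(1.7027)*max(|1.7027| - 2.85, 0) = 0.0
prox(x) = [-0.9379, 0.0, 0.0]
||prox(x)||_1 = 0.9379 + 0.0 + 0.0 = 0.9379


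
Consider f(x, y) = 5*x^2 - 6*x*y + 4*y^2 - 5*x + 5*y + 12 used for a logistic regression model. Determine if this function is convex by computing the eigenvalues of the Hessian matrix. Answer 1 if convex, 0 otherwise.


The Hessian of f(x,y) = 5*x^2 - 6*x*y + 4*y^2 - 5*x + 5*y + 12 is:
H = [[10, -6], [-6, 8]]
Trace = 10 + 8 = 18
Determinant = 10*8 - (-6)^2 = 44
Discriminant = (18)^2 - 4*44 = 148.0
Eigenvalues: lambda_1 = 2.9172, lambda_2 = 15.0828
The function is convex.

1


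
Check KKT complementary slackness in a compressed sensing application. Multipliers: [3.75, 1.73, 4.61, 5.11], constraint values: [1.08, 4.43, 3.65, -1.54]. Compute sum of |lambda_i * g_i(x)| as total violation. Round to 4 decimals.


KKT complementary slackness check:
lambda_1 * g_1 = 3.75 * 1.08 = 4.05
lambda_2 * g_2 = 1.73 * 4.43 = 7.6639
lambda_3 * g_3 = 4.61 * 3.65 = 16.8265
lambda_4 * g_4 = 5.11 * -1.54 = -7.8694
Total violation = 4.05 + 7.6639 + 16.8265 + 7.8694 = 36.4098


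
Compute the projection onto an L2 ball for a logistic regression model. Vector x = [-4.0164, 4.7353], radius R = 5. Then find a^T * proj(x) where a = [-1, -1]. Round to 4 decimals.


Step 1: Compute ||x|| (intermediates to 6 decimals).
||x|| = sqrt((-4.0164)^2 + 4.7353^2) = 6.20923
Step 2: Project.
Since ||x|| > R, scale = R/||x|| = 5/6.20923 = 0.805253, proj(x) = scale * x
proj(x) = [-3.234218, 3.813115]
Step 3: Dot product.
a^T * proj(x) = -1*(-3.234218) - 1*3.813115 = -0.5789


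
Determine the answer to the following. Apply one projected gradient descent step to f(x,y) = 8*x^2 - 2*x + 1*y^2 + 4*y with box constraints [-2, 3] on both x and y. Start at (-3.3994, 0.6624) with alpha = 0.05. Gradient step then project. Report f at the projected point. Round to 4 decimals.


Step 1: Compute gradient at (-3.3994, 0.6624).
grad_x = 2*8*-3.3994 - 2 = -56.3904
grad_y = 2*1*0.6624 + 4 = 5.3248
Step 2: Gradient step.
x_raw = -3.3994 - 0.05*-56.3904 = -0.5799
y_raw = 0.6624 - 0.05*5.3248 = 0.3962
Step 3: Project onto [-2, 3].
x_proj = clip(-0.5799) = -0.5799
y_proj = clip(0.3962) = 0.3962
Step 4: Evaluate f.
f(-0.5799, 0.3962) = 5.5914


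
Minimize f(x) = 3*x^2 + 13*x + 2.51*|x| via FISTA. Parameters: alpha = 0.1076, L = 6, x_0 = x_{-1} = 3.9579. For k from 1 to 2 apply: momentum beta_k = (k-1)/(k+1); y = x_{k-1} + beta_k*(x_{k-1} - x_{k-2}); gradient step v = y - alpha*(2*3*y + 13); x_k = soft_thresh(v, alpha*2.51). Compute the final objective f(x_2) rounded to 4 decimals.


FISTA on f(x) = 3*x^2 + 13*x + 2.51*|x|
L = 6, alpha = 0.1076
Iteration 1: beta = 0.0, y = 3.9579 + 0.0*(3.9579 - 3.9579) = 3.9579
  grad(y) = 36.7474, v = y - alpha*grad = 0.0039
  prox(v) = soft_thresh(0.0039, 0.2701) = 0.0
Iteration 2: beta = 0.3333, y = 0.0 + 0.3333*(0.0 - 3.9579) = -1.3193
  grad(y) = 5.0842, v = y - alpha*grad = -1.8664
  prox(v) = soft_thresh(-1.8664, 0.2701) = -1.5963
f(x_2) = 3*(-1.5963)^2 + 13*(-1.5963) + 2.51*|-1.5963| = -9.1007


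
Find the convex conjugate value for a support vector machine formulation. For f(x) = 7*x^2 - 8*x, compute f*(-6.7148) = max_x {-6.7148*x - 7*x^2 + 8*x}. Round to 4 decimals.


f*(y) = sup_x {y*x - a*x^2 - b*x} = sup_x {(y-b)*x - a*x^2}
FOC: (y - b) - 2a*x = 0 => x* = (y - b)/(2a)
x* = (-6.7148 + 8)/(2*7) = 0.0918
f*(-6.7148) = (y-b)^2/(4a) = (-6.7148 + 8)^2/(4*7)
= 1.6517/28 = 0.059


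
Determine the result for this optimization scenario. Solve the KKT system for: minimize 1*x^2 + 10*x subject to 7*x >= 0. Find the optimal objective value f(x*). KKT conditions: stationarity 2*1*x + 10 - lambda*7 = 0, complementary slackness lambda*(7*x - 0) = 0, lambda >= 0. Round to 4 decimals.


Step 1: Try lambda = 0 (constraint inactive).
x_unc = -10/(2*1) = -5.0
Check: 7*-5.0 = -35.0 < 0 -- violated!
Step 2: Constraint must be active: 7*x = 0
x* = 0/7 = 0.0
lambda = (2*1*0.0 + 10)/7 = 1.4286
Step 3: Compute optimal value.
f(x*) = 1*0.0^2 + 10*0.0 = 0.0


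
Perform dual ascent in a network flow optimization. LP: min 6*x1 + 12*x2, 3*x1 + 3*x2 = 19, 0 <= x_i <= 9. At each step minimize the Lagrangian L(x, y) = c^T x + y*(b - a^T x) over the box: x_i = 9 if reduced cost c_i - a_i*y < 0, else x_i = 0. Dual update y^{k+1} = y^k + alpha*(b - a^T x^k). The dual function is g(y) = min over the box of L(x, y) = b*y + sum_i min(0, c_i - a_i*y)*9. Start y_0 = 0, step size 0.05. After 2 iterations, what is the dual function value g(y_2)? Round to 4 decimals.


Dual ascent for LP: min 6*x1 + 12*x2, 3*x1 + 3*x2 = 19, 0 <= x_i <= 9
Step 1: y^k = 0.0, reduced costs: (6.0, 12.0)
  x^k = (0.0, 0.0), subgradient = b - a^T x = 19.0
  y^{k+1} = 0.0 + 0.05*19.0 = 0.95
Step 2: y^k = 0.95, reduced costs: (3.15, 9.15)
  x^k = (0.0, 0.0), subgradient = b - a^T x = 19.0
  y^{k+1} = 0.95 + 0.05*19.0 = 1.9
Dual objective at y_2 = 1.9: reduced costs (0.3, 6.3), box minimizer x = (0.0, 0.0)
g(y_2) = b*y + (c1 - a1*y)*x1 + (c2 - a2*y)*x2 = 19*1.9 + 0.3*0.0 + 6.3*0.0 = 36.1 + 0.0 + 0.0 = 36.1


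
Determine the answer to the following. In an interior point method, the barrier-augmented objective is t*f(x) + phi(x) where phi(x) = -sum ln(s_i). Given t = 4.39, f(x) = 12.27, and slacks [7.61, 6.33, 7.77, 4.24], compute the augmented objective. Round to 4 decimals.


Step 1: Compute log-barrier.
ln values: [2.0295, 1.8453, 2.0503, 1.4446]
phi = -(2.0295 + 1.8453 + 2.0503 + 1.4446) = -7.3696
Step 2: Compute augmented objective.
t*f(x) = 4.39*12.27 = 53.8653
Total = 53.8653 - 7.3696 = 46.4957


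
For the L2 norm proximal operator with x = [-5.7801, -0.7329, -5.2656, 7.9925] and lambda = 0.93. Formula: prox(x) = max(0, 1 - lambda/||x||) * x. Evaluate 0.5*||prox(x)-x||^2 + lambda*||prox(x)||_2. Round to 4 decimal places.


Step 1: Compute ||x||.
||x|| = 11.2051
Step 2: Compute scaling factor.
scale = max(0, 1 - 0.93/11.2051) = 0.917
Step 3: prox(x) = [-5.3004, -0.6721, -4.8286, 7.3291]
||prox(x)|| = 10.2751
Step 4: Proximal objective.
0.5*||prox-x||^2 = 0.4325
lambda*||prox|| = 9.5558
Total = 9.9883


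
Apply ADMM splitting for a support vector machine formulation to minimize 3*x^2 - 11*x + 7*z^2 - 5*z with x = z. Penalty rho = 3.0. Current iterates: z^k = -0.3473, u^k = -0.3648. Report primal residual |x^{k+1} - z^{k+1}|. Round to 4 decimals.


ADMM iteration with rho = 3.0, z^k = -0.3473, u^k = -0.3648
Step 1: x-update.
Minimize 3*x^2 - 11*x + (3.0/2)*(x + 0.3473 - 0.3648)^2
FOC: (2*3 + 3.0)*x = 11 + 3.0*(-0.3473 + 0.3648)
x^{k+1} = 1.2281
Step 2: z-update.
Minimize 7*z^2 - 5*z + (3.0/2)*(1.2281 - z - 0.3648)^2
FOC: (2*7 + 3.0)*z = 5 + 3.0*(1.2281 - 0.3648)
z^{k+1} = 0.4465
Step 3: u-update.
u^{k+1} = -0.3648 + 1.2281 - 0.4465 = 0.4168
Step 4: Primal residual = |1.2281 - 0.4465| = 0.7816


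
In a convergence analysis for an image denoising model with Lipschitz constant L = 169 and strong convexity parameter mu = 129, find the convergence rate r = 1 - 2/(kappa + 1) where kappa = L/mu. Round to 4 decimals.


Step 1: Compute the condition number.
kappa = L/mu = 169/129 = 1.3101
Step 2: Compute the convergence rate.
r = 1 - 2/(kappa + 1) = 1 - 2*mu/(L + mu) = (L - mu)/(L + mu) = 40/298 = 0.1342


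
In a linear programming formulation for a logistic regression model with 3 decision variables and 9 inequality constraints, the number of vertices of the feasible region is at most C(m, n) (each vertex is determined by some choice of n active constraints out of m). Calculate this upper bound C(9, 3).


Each vertex corresponds to some choice of n active constraints out of m, so the number of vertices is at most C(m, n) = m! / (n!(m-n)!).
m = 9, n = 3
Numerator: 9 * 8 * 7
Denominator: 3! = 6
C(9, 3) = 84


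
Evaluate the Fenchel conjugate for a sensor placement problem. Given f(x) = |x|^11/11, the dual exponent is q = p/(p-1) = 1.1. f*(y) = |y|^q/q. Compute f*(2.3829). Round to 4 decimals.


The conjugate exponent q satisfies 1/p + 1/q = 1.
p = 11, so q = 11/(11 - 1) = 1.1
|y|^q = 2.3829^1.1 = 2.5991
f*(2.3829) = 2.5991 / 1.1 = 2.3628


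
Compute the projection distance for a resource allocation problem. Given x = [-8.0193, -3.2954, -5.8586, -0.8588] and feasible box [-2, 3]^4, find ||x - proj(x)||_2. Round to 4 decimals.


Project each component onto [-2, 3].
clip(-8.0193) = -2.0, clip(-3.2954) = -2.0, clip(-5.8586) = -2.0, clip(-0.8588) = -0.8588
Projection = [-2.0, -2.0, -2.0, -0.8588]
Squared diffs: [36.232, 1.6781, 14.8888, 0.0]
Distance = sqrt(52.7989) = 7.2663


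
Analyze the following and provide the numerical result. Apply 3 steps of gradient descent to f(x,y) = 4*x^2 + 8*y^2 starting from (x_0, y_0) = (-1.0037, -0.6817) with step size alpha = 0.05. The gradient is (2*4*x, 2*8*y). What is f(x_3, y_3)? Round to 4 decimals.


Gradient descent on f(x,y) = 4*x^2 + 8*y^2.
Starting point: (-1.0037, -0.6817), alpha = 0.05
Step 1: grad_x = 2*4*-1.0037 = -8.0296, grad_y = 2*8*-0.6817 = -10.9072
  x_1 = -1.0037 - 0.05*-8.0296 = -0.6022
  y_1 = -0.6817 - 0.05*-10.9072 = -0.1363
Step 2: grad_x = 2*4*-0.6022 = -4.8178, grad_y = 2*8*-0.1363 = -2.1814
  x_2 = -0.6022 - 0.05*-4.8178 = -0.3613
  y_2 = -0.1363 - 0.05*-2.1814 = -0.0273
Step 3: grad_x = 2*4*-0.3613 = -2.8907, grad_y = 2*8*-0.0273 = -0.4363
  x_3 = -0.3613 - 0.05*-2.8907 = -0.2168
  y_3 = -0.0273 - 0.05*-0.4363 = -0.0055
f(-0.2168, -0.0055) = 4*(-0.2168)^2 + 8*(-0.0055)^2 = 0.1882


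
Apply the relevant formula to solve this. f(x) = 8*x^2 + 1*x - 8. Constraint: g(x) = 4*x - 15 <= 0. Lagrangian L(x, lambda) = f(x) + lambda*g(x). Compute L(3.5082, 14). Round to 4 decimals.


Step 1: Evaluate f(x).
f(3.5082) = 8*3.5082^2 + 1*3.5082 - 8 = 93.9679
Step 2: Evaluate g(x).
g(3.5082) = 4*3.5082 - 15 = -0.9672
Step 3: Compute Lagrangian.
L = 93.9679 + 14*-0.9672 = 80.4271


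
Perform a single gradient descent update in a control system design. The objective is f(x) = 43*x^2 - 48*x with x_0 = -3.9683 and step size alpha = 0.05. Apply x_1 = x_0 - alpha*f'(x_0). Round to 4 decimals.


We compute the gradient at x_0 and apply the update.
f'(x) = 86*x - 48
f'(-3.9683) = 86*-3.9683 - 48 = -389.2738
x_1 = -3.9683 - 0.05*-389.2738 = 15.4954


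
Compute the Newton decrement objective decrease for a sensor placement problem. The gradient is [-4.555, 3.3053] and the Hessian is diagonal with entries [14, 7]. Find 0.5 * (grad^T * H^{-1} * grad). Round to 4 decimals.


Step 1: H is diagonal, so H^(-1) * g = [-0.3254, 0.4722].
Step 2: g^T H^(-1) g = sum_i g_i^2 / H_ii
  = (-4.555)^2/14 + (3.3053)^2/7
  = 1.482 + 1.5607 = 3.0427
Step 3: Objective decrease = 0.5 * g^T H^(-1) g = 1.5214


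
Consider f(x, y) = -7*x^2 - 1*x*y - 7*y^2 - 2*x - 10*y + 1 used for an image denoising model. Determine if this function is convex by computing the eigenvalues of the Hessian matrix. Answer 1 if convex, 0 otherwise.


The Hessian of f(x,y) = -7*x^2 - 1*x*y - 7*y^2 - 2*x - 10*y + 1 is:
H = [[-14, -1], [-1, -14]]
Trace = -14 - 14 = -28
Determinant = -14*-14 - (-1)^2 = 195
Discriminant = (-28)^2 - 4*195 = 4.0
Eigenvalues: lambda_1 = -15.0, lambda_2 = -13.0
The function is not convex.

0


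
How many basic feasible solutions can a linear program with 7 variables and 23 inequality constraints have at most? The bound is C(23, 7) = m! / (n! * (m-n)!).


Each vertex corresponds to some choice of n active constraints out of m, so the number of vertices is at most C(m, n) = m! / (n!(m-n)!).
m = 23, n = 7
Numerator: 23 * 22 * 21 * 20 * 19 * 18 * 17
Denominator: 7! = 5040
C(23, 7) = 245157


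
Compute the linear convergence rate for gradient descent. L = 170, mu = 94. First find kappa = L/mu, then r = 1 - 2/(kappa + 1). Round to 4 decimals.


Step 1: Compute the condition number.
kappa = L/mu = 170/94 = 1.8085
Step 2: Compute the convergence rate.
r = 1 - 2/(kappa + 1) = 1 - 2*mu/(L + mu) = (L - mu)/(L + mu) = 76/264 = 0.2879


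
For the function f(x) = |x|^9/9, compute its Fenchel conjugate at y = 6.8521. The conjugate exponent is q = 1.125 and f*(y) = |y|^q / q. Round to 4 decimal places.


The conjugate exponent q satisfies 1/p + 1/q = 1.
p = 9, so q = 9/(9 - 1) = 1.125
|y|^q = 6.8521^1.125 = 8.7157
f*(6.8521) = 8.7157 / 1.125 = 7.7473


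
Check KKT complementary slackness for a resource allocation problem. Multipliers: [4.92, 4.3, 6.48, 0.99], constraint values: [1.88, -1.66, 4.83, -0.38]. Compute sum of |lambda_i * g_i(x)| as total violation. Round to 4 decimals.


KKT complementary slackness check:
lambda_1 * g_1 = 4.92 * 1.88 = 9.2496
lambda_2 * g_2 = 4.3 * -1.66 = -7.138
lambda_3 * g_3 = 6.48 * 4.83 = 31.2984
lambda_4 * g_4 = 0.99 * -0.38 = -0.3762
Total violation = 9.2496 + 7.138 + 31.2984 + 0.3762 = 48.0622


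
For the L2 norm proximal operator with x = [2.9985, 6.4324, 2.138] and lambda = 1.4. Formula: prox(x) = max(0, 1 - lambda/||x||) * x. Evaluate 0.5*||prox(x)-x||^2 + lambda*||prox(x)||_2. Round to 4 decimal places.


Step 1: Compute ||x||.
||x|| = 7.412
Step 2: Compute scaling factor.
scale = max(0, 1 - 1.4/7.412) = 0.8111
Step 3: prox(x) = [2.4321, 5.2174, 1.7342]
||prox(x)|| = 6.012
Step 4: Proximal objective.
0.5*||prox-x||^2 = 0.98
lambda*||prox|| = 8.4168
Total = 9.3968


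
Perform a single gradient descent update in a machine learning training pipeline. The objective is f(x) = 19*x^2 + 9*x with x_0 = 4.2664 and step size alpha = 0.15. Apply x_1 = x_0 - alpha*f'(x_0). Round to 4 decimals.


We compute the gradient at x_0 and apply the update.
f'(x) = 38*x + 9
f'(4.2664) = 38*4.2664 + 9 = 171.1232
x_1 = 4.2664 - 0.15*171.1232 = -21.4021


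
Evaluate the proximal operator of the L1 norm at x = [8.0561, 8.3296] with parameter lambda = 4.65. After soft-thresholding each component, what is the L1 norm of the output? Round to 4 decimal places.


Soft-thresholding with lambda = 4.65:
prox(8.0561) = sign(8.0561)*max(|8.0561| - 4.65, 0) = 3.4061
prox(8.3296) = sign(8.3296)*max(|8.3296| - 4.65, 0) = 3.6796
prox(x) = [3.4061, 3.6796]
||prox(x)||_1 = 3.4061 + 3.6796 = 7.0857


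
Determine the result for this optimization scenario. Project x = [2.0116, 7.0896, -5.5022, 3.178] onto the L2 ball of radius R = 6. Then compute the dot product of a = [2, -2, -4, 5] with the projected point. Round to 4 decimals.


Step 1: Compute ||x|| (intermediates to 6 decimals).
||x|| = sqrt(2.0116^2 + 7.0896^2 + (-5.5022)^2 + 3.178^2) = 9.730511
Step 2: Project.
Since ||x|| > R, scale = R/||x|| = 6/9.730511 = 0.616617, proj(x) = scale * x
proj(x) = [1.240387, 4.371568, -3.39275, 1.959609]
Step 3: Dot product.
a^T * proj(x) = 2*1.240387 - 2*4.371568 - 4*(-3.39275) + 5*1.959609 = 17.1067


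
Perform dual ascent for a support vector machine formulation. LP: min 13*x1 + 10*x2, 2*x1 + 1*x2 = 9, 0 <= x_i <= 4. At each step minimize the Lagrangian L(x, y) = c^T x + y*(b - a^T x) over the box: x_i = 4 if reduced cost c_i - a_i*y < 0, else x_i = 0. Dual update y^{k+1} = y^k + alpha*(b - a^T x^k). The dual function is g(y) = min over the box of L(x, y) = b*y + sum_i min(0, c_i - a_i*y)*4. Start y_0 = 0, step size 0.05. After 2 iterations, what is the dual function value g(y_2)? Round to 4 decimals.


Dual ascent for LP: min 13*x1 + 10*x2, 2*x1 + 1*x2 = 9, 0 <= x_i <= 4
Step 1: y^k = 0.0, reduced costs: (13.0, 10.0)
  x^k = (0.0, 0.0), subgradient = b - a^T x = 9.0
  y^{k+1} = 0.0 + 0.05*9.0 = 0.45
Step 2: y^k = 0.45, reduced costs: (12.1, 9.55)
  x^k = (0.0, 0.0), subgradient = b - a^T x = 9.0
  y^{k+1} = 0.45 + 0.05*9.0 = 0.9
Dual objective at y_2 = 0.9: reduced costs (11.2, 9.1), box minimizer x = (0.0, 0.0)
g(y_2) = b*y + (c1 - a1*y)*x1 + (c2 - a2*y)*x2 = 9*0.9 + 11.2*0.0 + 9.1*0.0 = 8.1 + 0.0 + 0.0 = 8.1


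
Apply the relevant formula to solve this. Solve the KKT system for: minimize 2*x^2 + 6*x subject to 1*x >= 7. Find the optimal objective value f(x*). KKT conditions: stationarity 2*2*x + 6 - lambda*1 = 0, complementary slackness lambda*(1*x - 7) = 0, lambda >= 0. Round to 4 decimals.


Step 1: Try lambda = 0 (constraint inactive).
x_unc = -6/(2*2) = -1.5
Check: 1*-1.5 = -1.5 < 7 -- violated!
Step 2: Constraint must be active: 1*x = 7
x* = 7/1 = 7.0
lambda = (2*2*7.0 + 6)/1 = 34.0
Step 3: Compute optimal value.
f(x*) = 2*7.0^2 + 6*7.0 = 140.0


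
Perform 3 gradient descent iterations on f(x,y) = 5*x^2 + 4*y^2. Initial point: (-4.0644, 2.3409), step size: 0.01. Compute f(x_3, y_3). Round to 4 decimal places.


Gradient descent on f(x,y) = 5*x^2 + 4*y^2.
Starting point: (-4.0644, 2.3409), alpha = 0.01
Step 1: grad_x = 2*5*-4.0644 = -40.644, grad_y = 2*4*2.3409 = 18.7272
  x_1 = -4.0644 - 0.01*-40.644 = -3.658
  y_1 = 2.3409 - 0.01*18.7272 = 2.1536
Step 2: grad_x = 2*5*-3.658 = -36.5796, grad_y = 2*4*2.1536 = 17.229
  x_2 = -3.658 - 0.01*-36.5796 = -3.2922
  y_2 = 2.1536 - 0.01*17.229 = 1.9813
Step 3: grad_x = 2*5*-3.2922 = -32.9216, grad_y = 2*4*1.9813 = 15.8507
  x_3 = -3.2922 - 0.01*-32.9216 = -2.9629
  y_3 = 1.9813 - 0.01*15.8507 = 1.8228
f(-2.9629, 1.8228) = 5*(-2.9629)^2 + 4*1.8228^2 = 57.1861


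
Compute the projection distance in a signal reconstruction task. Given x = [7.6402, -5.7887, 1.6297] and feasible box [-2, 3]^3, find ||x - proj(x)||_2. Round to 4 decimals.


Project each component onto [-2, 3].
clip(7.6402) = 3.0, clip(-5.7887) = -2.0, clip(1.6297) = 1.6297
Projection = [3.0, -2.0, 1.6297]
Squared diffs: [21.5315, 14.3542, 0.0]
Distance = sqrt(35.8857) = 5.9905


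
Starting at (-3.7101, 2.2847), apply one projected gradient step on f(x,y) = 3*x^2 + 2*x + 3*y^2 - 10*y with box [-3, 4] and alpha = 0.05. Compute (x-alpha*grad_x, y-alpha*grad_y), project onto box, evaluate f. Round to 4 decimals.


Step 1: Compute gradient at (-3.7101, 2.2847).
grad_x = 2*3*-3.7101 + 2 = -20.2606
grad_y = 2*3*2.2847 - 10 = 3.7082
Step 2: Gradient step.
x_raw = -3.7101 - 0.05*-20.2606 = -2.6971
y_raw = 2.2847 - 0.05*3.7082 = 2.0993
Step 3: Project onto [-3, 4].
x_proj = clip(-2.6971) = -2.6971
y_proj = clip(2.0993) = 2.0993
Step 4: Evaluate f.
f(-2.6971, 2.0993) = 8.6566


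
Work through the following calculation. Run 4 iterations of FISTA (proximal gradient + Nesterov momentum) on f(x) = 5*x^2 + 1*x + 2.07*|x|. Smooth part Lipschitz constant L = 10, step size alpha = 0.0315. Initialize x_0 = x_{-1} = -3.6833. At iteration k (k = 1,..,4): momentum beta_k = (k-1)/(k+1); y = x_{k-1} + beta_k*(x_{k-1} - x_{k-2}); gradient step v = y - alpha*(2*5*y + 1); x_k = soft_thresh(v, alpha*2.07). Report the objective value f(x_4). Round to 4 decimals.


FISTA on f(x) = 5*x^2 + 1*x + 2.07*|x|
L = 10, alpha = 0.0315
Iteration 1: beta = 0.0, y = -3.6833 + 0.0*(-3.6833 + 3.6833) = -3.6833
  grad(y) = -35.833, v = y - alpha*grad = -2.5546
  prox(v) = soft_thresh(-2.5546, 0.0652) = -2.4894
Iteration 2: beta = 0.3333, y = -2.4894 + 0.3333*(-2.4894 + 3.6833) = -2.0914
  grad(y) = -19.9137, v = y - alpha*grad = -1.4641
  prox(v) = soft_thresh(-1.4641, 0.0652) = -1.3989
Iteration 3: beta = 0.5, y = -1.3989 + 0.5*(-1.3989 + 2.4894) = -0.8537
  grad(y) = -7.5365, v = y - alpha*grad = -0.6163
  prox(v) = soft_thresh(-0.6163, 0.0652) = -0.551
Iteration 4: beta = 0.6, y = -0.551 + 0.6*(-0.551 + 1.3989) = -0.0423
  grad(y) = 0.5766, v = y - alpha*grad = -0.0605
  prox(v) = soft_thresh(-0.0605, 0.0652) = 0.0
f(x_4) = 5*0.0^2 + 1*0.0 + 2.07*|0.0| = 0.0


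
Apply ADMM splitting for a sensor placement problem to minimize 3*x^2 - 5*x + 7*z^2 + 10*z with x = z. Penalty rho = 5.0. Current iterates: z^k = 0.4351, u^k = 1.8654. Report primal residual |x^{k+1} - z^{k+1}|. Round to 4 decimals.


ADMM iteration with rho = 5.0, z^k = 0.4351, u^k = 1.8654
Step 1: x-update.
Minimize 3*x^2 - 5*x + (5.0/2)*(x - 0.4351 + 1.8654)^2
FOC: (2*3 + 5.0)*x = 5 + 5.0*(0.4351 - 1.8654)
x^{k+1} = -0.1956
Step 2: z-update.
Minimize 7*z^2 + 10*z + (5.0/2)*(-0.1956 - z + 1.8654)^2
FOC: (2*7 + 5.0)*z = -10 + 5.0*(-0.1956 + 1.8654)
z^{k+1} = -0.0869
Step 3: u-update.
u^{k+1} = 1.8654 - 0.1956 + 0.0869 = 1.7567
Step 4: Primal residual = |-0.1956 + 0.0869| = 0.1087


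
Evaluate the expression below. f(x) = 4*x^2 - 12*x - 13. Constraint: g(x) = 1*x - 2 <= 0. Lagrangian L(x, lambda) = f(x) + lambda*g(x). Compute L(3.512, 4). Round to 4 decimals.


Step 1: Evaluate f(x).
f(3.512) = 4*3.512^2 - 12*3.512 - 13 = -5.8074
Step 2: Evaluate g(x).
g(3.512) = 1*3.512 - 2 = 1.512
Step 3: Compute Lagrangian.
L = -5.8074 + 4*1.512 = 0.2406


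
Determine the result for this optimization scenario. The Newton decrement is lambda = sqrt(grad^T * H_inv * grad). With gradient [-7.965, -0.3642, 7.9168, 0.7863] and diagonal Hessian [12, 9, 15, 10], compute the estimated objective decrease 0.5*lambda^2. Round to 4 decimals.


Step 1: H is diagonal, so H^(-1) * g = [-0.6638, -0.0405, 0.5278, 0.0786].
Step 2: g^T H^(-1) g = sum_i g_i^2 / H_ii
  = (-7.965)^2/12 + (-0.3642)^2/9 + (7.9168)^2/15 + (0.7863)^2/10
  = 5.2868 + 0.0147 + 4.1784 + 0.0618 = 9.5417
Step 3: Objective decrease = 0.5 * g^T H^(-1) g = 4.7709


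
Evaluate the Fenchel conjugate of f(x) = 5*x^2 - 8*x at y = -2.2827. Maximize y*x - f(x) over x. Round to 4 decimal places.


f*(y) = sup_x {y*x - a*x^2 - b*x} = sup_x {(y-b)*x - a*x^2}
FOC: (y - b) - 2a*x = 0 => x* = (y - b)/(2a)
x* = (-2.2827 + 8)/(2*5) = 0.5717
f*(-2.2827) = (y-b)^2/(4a) = (-2.2827 + 8)^2/(4*5)
= 32.6875/20 = 1.6344


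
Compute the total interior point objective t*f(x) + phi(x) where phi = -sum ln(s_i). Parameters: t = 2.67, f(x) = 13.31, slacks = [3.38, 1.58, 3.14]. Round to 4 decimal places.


Step 1: Compute log-barrier.
ln values: [1.2179, 0.4574, 1.1442]
phi = -(1.2179 + 0.4574 + 1.1442) = -2.8195
Step 2: Compute augmented objective.
t*f(x) = 2.67*13.31 = 35.5377
Total = 35.5377 - 2.8195 = 32.7182


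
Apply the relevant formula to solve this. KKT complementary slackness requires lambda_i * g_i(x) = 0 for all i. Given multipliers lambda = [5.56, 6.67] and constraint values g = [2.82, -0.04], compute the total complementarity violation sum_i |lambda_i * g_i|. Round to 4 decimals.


KKT complementary slackness check:
lambda_1 * g_1 = 5.56 * 2.82 = 15.6792
lambda_2 * g_2 = 6.67 * -0.04 = -0.2668
Total violation = 15.6792 + 0.2668 = 15.946


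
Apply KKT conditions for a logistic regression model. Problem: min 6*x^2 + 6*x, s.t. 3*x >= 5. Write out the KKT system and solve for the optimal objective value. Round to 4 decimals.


Step 1: Try lambda = 0 (constraint inactive).
x_unc = -6/(2*6) = -0.5
Check: 3*-0.5 = -1.5 < 5 -- violated!
Step 2: Constraint must be active: 3*x = 5
x* = 5/3 = 1.6667 (rounded; the exact value 5/3 is used below)
lambda = (2*6*(5/3) + 6)/3 = 8.6667
Step 3: Compute optimal value.
f(x*) = 6*(5/3)^2 + 6*(5/3) = 26.6667
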